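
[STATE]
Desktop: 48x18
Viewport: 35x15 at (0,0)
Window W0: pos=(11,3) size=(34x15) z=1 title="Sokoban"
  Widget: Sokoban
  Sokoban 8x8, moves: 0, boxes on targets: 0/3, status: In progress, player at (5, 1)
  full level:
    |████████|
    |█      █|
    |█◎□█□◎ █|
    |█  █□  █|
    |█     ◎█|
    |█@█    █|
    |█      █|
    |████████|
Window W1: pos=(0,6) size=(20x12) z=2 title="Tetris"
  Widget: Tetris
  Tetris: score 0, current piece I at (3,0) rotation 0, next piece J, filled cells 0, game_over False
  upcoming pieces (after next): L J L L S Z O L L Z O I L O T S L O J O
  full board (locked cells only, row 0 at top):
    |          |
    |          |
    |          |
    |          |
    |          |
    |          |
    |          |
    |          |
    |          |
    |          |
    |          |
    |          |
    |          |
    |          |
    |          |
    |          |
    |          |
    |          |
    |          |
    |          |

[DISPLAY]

                                   
                                   
                                   
           ┏━━━━━━━━━━━━━━━━━━━━━━━
           ┃ Sokoban               
           ┠───────────────────────
┏━━━━━━━━━━━━━━━━━━┓               
┃ Tetris           ┃               
┠──────────────────┨               
┃                  ┃               
┃                  ┃               
┃                  ┃               
┃                  ┃               
┃                  ┃               
┃                  ┃  0/3          


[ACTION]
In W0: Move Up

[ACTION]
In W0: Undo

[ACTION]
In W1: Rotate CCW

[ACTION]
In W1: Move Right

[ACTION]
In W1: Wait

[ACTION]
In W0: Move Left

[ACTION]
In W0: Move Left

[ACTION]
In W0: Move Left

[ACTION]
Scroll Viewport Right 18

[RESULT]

                                   
                                   
                                   
━━━━━━━━━━━━━━━━━━━━━━━━━━━━━━━┓   
Sokoban                        ┃   
───────────────────────────────┨   
━━━━━━┓                        ┃   
      ┃                        ┃   
──────┨                        ┃   
      ┃                        ┃   
      ┃                        ┃   
      ┃                        ┃   
      ┃                        ┃   
      ┃                        ┃   
      ┃  0/3                   ┃   


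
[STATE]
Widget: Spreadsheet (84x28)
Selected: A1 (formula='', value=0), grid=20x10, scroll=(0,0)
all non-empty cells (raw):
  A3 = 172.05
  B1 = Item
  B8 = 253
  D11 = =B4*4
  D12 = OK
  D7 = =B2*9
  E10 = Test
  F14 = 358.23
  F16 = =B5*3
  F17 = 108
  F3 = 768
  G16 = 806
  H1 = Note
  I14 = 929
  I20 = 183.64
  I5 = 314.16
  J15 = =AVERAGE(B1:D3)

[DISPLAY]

A1:                                                                                 
       A       B       C       D       E       F       G       H       I       J    
------------------------------------------------------------------------------------
  1      [0]Item           0       0       0       0       0Note           0       0
  2        0       0       0       0       0       0       0       0       0       0
  3   172.05       0       0       0       0     768       0       0       0       0
  4        0       0       0       0       0       0       0       0       0       0
  5        0       0       0       0       0       0       0       0  314.16       0
  6        0       0       0       0       0       0       0       0       0       0
  7        0       0       0       0       0       0       0       0       0       0
  8        0     253       0       0       0       0       0       0       0       0
  9        0       0       0       0       0       0       0       0       0       0
 10        0       0       0       0Test           0       0       0       0       0
 11        0       0       0       0       0       0       0       0       0       0
 12        0       0       0OK             0       0       0       0       0       0
 13        0       0       0       0       0       0       0       0       0       0
 14        0       0       0       0       0  358.23       0       0     929       0
 15        0       0       0       0       0       0       0       0       0       0
 16        0       0       0       0       0       0     806       0       0       0
 17        0       0       0       0       0     108       0       0       0       0
 18        0       0       0       0       0       0       0       0       0       0
 19        0       0       0       0       0       0       0       0       0       0
 20        0       0       0       0       0       0       0       0  183.64       0
                                                                                    
                                                                                    
                                                                                    
                                                                                    
                                                                                    


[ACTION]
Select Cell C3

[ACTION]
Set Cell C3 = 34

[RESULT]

C3: 34                                                                              
       A       B       C       D       E       F       G       H       I       J    
------------------------------------------------------------------------------------
  1        0Item           0       0       0       0       0Note           0       0
  2        0       0       0       0       0       0       0       0       0       0
  3   172.05       0    [34]       0       0     768       0       0       0       0
  4        0       0       0       0       0       0       0       0       0       0
  5        0       0       0       0       0       0       0       0  314.16       0
  6        0       0       0       0       0       0       0       0       0       0
  7        0       0       0       0       0       0       0       0       0       0
  8        0     253       0       0       0       0       0       0       0       0
  9        0       0       0       0       0       0       0       0       0       0
 10        0       0       0       0Test           0       0       0       0       0
 11        0       0       0       0       0       0       0       0       0       0
 12        0       0       0OK             0       0       0       0       0       0
 13        0       0       0       0       0       0       0       0       0       0
 14        0       0       0       0       0  358.23       0       0     929       0
 15        0       0       0       0       0       0       0       0       0    4.25
 16        0       0       0       0       0       0     806       0       0       0
 17        0       0       0       0       0     108       0       0       0       0
 18        0       0       0       0       0       0       0       0       0       0
 19        0       0       0       0       0       0       0       0       0       0
 20        0       0       0       0       0       0       0       0  183.64       0
                                                                                    
                                                                                    
                                                                                    
                                                                                    
                                                                                    


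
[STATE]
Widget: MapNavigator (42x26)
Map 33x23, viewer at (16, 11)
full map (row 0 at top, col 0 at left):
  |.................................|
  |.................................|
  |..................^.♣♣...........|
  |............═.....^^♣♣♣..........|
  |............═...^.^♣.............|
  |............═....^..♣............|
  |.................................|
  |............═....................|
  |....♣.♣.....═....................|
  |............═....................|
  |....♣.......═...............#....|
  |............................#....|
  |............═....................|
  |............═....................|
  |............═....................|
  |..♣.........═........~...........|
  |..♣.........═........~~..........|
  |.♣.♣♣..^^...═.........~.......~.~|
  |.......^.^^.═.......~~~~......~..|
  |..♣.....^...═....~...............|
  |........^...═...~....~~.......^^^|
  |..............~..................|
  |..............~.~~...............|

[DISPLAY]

                                          
                                          
     .................................    
     .................................    
     ..................^.♣♣...........    
     ............═.....^^♣♣♣..........    
     ............═...^.^♣.............    
     ............═....^..♣............    
     .................................    
     ............═....................    
     ....♣.♣.....═....................    
     ............═....................    
     ....♣.......═...............#....    
     ................@...........#....    
     ............═....................    
     ............═....................    
     ............═....................    
     ..♣.........═........~...........    
     ..♣.........═........~~..........    
     .♣.♣♣..^^...═.........~.......~.~    
     .......^.^^.═.......~~~~......~..    
     ..♣.....^...═....~...............    
     ........^...═...~....~~.......^^^    
     ..............~..................    
     ..............~.~~...............    
                                          


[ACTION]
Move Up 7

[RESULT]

                                          
                                          
                                          
                                          
                                          
                                          
                                          
                                          
                                          
     .................................    
     .................................    
     ..................^.♣♣...........    
     ............═.....^^♣♣♣..........    
     ............═...@.^♣.............    
     ............═....^..♣............    
     .................................    
     ............═....................    
     ....♣.♣.....═....................    
     ............═....................    
     ....♣.......═...............#....    
     ............................#....    
     ............═....................    
     ............═....................    
     ............═....................    
     ..♣.........═........~...........    
     ..♣.........═........~~..........    


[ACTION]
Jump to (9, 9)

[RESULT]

                                          
                                          
                                          
                                          
            ..............................
            ..............................
            ..................^.♣♣........
            ............═.....^^♣♣♣.......
            ............═...^.^♣..........
            ............═....^..♣.........
            ..............................
            ............═.................
            ....♣.♣.....═.................
            .........@..═.................
            ....♣.......═...............#.
            ............................#.
            ............═.................
            ............═.................
            ............═.................
            ..♣.........═........~........
            ..♣.........═........~~.......
            .♣.♣♣..^^...═.........~.......
            .......^.^^.═.......~~~~......
            ..♣.....^...═....~............
            ........^...═...~....~~.......
            ..............~...............


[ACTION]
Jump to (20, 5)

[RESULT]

                                          
                                          
                                          
                                          
                                          
                                          
                                          
                                          
 .................................        
 .................................        
 ..................^.♣♣...........        
 ............═.....^^♣♣♣..........        
 ............═...^.^♣.............        
 ............═....^..@............        
 .................................        
 ............═....................        
 ....♣.♣.....═....................        
 ............═....................        
 ....♣.......═...............#....        
 ............................#....        
 ............═....................        
 ............═....................        
 ............═....................        
 ..♣.........═........~...........        
 ..♣.........═........~~..........        
 .♣.♣♣..^^...═.........~.......~.~        


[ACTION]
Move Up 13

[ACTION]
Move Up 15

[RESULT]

                                          
                                          
                                          
                                          
                                          
                                          
                                          
                                          
                                          
                                          
                                          
                                          
                                          
 ....................@............        
 .................................        
 ..................^.♣♣...........        
 ............═.....^^♣♣♣..........        
 ............═...^.^♣.............        
 ............═....^..♣............        
 .................................        
 ............═....................        
 ....♣.♣.....═....................        
 ............═....................        
 ....♣.......═...............#....        
 ............................#....        
 ............═....................        


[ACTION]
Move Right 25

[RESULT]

                                          
                                          
                                          
                                          
                                          
                                          
                                          
                                          
                                          
                                          
                                          
                                          
                                          
.....................@                    
......................                    
.......^.♣♣...........                    
.═.....^^♣♣♣..........                    
.═...^.^♣.............                    
.═....^..♣............                    
......................                    
.═....................                    
.═....................                    
.═....................                    
.═...............#....                    
.................#....                    
.═....................                    


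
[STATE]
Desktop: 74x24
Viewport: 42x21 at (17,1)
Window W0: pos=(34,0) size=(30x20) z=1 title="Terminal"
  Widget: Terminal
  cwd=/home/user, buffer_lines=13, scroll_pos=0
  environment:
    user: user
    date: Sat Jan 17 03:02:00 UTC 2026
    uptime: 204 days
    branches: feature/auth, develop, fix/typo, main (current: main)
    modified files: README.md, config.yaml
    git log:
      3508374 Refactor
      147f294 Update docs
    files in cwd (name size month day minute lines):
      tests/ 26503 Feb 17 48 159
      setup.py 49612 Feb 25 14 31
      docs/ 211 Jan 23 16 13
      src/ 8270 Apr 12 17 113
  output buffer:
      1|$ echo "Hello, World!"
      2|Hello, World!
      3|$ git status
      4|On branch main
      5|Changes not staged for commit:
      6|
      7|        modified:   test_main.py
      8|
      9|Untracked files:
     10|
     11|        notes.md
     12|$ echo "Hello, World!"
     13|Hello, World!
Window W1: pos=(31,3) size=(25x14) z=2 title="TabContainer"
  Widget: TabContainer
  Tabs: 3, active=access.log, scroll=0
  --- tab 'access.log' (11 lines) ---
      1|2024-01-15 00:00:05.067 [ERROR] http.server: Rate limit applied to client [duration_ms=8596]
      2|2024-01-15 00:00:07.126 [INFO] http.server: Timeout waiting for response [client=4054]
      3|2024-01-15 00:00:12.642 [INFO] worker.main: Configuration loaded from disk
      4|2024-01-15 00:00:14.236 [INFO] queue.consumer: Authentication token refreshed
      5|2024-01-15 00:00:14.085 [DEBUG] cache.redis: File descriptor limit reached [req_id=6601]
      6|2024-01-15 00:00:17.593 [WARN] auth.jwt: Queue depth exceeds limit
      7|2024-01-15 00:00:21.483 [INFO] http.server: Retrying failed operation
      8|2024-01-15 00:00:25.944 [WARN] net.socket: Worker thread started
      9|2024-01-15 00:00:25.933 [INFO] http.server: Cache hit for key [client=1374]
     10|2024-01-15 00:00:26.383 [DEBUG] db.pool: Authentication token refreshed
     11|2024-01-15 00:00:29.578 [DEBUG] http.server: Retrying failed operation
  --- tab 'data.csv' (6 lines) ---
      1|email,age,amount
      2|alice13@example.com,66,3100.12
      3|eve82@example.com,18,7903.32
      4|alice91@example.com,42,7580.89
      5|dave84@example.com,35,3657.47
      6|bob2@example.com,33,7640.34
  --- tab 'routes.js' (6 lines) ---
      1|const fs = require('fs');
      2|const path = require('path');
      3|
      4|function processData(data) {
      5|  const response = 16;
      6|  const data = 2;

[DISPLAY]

                 ┃ Terminal               
                 ┠────────────────────────
              ┏━━━━━━━━━━━━━━━━━━━━━━━┓"  
              ┃ TabContainer          ┃   
              ┠───────────────────────┨   
              ┃[access.log]│ data.csv ┃   
              ┃───────────────────────┃r c
              ┃2024-01-15 00:00:05.067┃   
              ┃2024-01-15 00:00:07.126┃est
              ┃2024-01-15 00:00:12.642┃   
              ┃2024-01-15 00:00:14.236┃   
              ┃2024-01-15 00:00:14.085┃   
              ┃2024-01-15 00:00:17.593┃   
              ┃2024-01-15 00:00:21.483┃"  
              ┃2024-01-15 00:00:25.944┃   
              ┗━━━━━━━━━━━━━━━━━━━━━━━┛   
                 ┃                        
                 ┃                        
                 ┗━━━━━━━━━━━━━━━━━━━━━━━━
                                          
                                          


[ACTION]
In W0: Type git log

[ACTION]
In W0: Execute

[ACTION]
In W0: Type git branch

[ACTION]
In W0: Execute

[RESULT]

                 ┃ Terminal               
                 ┠────────────────────────
              ┏━━━━━━━━━━━━━━━━━━━━━━━┓est
              ┃ TabContainer          ┃   
              ┠───────────────────────┨   
              ┃[access.log]│ data.csv ┃   
              ┃───────────────────────┃   
              ┃2024-01-15 00:00:05.067┃"  
              ┃2024-01-15 00:00:07.126┃   
              ┃2024-01-15 00:00:12.642┃   
              ┃2024-01-15 00:00:14.236┃   
              ┃2024-01-15 00:00:14.085┃   
              ┃2024-01-15 00:00:17.593┃   
              ┃2024-01-15 00:00:21.483┃   
              ┃2024-01-15 00:00:25.944┃   
              ┗━━━━━━━━━━━━━━━━━━━━━━━┛   
                 ┃* main                  
                 ┃$ █                     
                 ┗━━━━━━━━━━━━━━━━━━━━━━━━
                                          
                                          


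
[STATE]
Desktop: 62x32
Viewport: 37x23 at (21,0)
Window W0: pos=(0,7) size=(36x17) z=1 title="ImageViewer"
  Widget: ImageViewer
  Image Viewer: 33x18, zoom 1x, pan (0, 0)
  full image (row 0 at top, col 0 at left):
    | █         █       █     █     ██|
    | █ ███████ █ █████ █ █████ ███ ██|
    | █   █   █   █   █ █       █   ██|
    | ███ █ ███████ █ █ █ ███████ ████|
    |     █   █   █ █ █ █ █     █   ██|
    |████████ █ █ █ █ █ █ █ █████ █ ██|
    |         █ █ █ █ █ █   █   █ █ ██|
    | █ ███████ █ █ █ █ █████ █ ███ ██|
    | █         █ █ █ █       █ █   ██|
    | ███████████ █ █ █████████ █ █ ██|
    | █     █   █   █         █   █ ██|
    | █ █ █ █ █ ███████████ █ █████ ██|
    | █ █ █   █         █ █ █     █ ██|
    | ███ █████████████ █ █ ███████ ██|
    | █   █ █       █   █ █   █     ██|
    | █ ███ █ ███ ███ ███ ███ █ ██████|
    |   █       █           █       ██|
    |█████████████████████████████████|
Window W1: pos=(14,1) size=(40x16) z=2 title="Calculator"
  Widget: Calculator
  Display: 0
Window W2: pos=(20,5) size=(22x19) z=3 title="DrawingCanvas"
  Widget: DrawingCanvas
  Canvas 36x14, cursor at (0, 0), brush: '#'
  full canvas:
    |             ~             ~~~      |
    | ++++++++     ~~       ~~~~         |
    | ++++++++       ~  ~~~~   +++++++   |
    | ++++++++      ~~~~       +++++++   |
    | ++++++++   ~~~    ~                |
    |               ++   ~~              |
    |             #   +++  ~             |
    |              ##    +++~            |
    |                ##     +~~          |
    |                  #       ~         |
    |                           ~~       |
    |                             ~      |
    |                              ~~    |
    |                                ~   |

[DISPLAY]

                                     
━━━━━━━━━━━━━━━━━━━━━━━━━━━━━━━━┓    
lator                           ┃    
────────────────────────────────┨    
                               0┃    
━━━━━━━━━━━━━━━━━━━━┓           ┃    
 DrawingCanvas      ┃           ┃    
────────────────────┨           ┃    
+            ~      ┃           ┃    
 ++++++++     ~~    ┃           ┃    
 ++++++++       ~  ~┃           ┃    
 ++++++++      ~~~~ ┃           ┃    
 ++++++++   ~~~    ~┃           ┃    
               ++   ┃           ┃    
             #   +++┃           ┃    
              ##    ┃           ┃    
                ##  ┃━━━━━━━━━━━┛    
                  # ┃                
                    ┃                
                    ┃                
                    ┃                
                    ┃                
                    ┃                


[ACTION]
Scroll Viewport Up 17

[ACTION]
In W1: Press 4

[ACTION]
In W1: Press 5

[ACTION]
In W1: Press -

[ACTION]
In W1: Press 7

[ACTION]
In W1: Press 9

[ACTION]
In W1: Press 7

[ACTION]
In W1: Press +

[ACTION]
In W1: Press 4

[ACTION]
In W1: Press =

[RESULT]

                                     
━━━━━━━━━━━━━━━━━━━━━━━━━━━━━━━━┓    
lator                           ┃    
────────────────────────────────┨    
                            -748┃    
━━━━━━━━━━━━━━━━━━━━┓           ┃    
 DrawingCanvas      ┃           ┃    
────────────────────┨           ┃    
+            ~      ┃           ┃    
 ++++++++     ~~    ┃           ┃    
 ++++++++       ~  ~┃           ┃    
 ++++++++      ~~~~ ┃           ┃    
 ++++++++   ~~~    ~┃           ┃    
               ++   ┃           ┃    
             #   +++┃           ┃    
              ##    ┃           ┃    
                ##  ┃━━━━━━━━━━━┛    
                  # ┃                
                    ┃                
                    ┃                
                    ┃                
                    ┃                
                    ┃                


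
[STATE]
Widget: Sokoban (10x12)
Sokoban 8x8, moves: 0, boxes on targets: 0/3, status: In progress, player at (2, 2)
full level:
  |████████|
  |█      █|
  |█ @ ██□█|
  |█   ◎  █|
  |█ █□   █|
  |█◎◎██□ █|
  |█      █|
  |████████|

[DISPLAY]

████████  
█      █  
█ @ ██□█  
█   ◎  █  
█ █□   █  
█◎◎██□ █  
█      █  
████████  
Moves: 0  
          
          
          


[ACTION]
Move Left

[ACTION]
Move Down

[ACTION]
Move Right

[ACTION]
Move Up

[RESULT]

████████  
█      █  
█ @ ██□█  
█   ◎  █  
█ █□   █  
█◎◎██□ █  
█      █  
████████  
Moves: 4  
          
          
          


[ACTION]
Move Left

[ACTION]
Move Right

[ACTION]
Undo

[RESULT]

████████  
█      █  
█@  ██□█  
█   ◎  █  
█ █□   █  
█◎◎██□ █  
█      █  
████████  
Moves: 5  
          
          
          


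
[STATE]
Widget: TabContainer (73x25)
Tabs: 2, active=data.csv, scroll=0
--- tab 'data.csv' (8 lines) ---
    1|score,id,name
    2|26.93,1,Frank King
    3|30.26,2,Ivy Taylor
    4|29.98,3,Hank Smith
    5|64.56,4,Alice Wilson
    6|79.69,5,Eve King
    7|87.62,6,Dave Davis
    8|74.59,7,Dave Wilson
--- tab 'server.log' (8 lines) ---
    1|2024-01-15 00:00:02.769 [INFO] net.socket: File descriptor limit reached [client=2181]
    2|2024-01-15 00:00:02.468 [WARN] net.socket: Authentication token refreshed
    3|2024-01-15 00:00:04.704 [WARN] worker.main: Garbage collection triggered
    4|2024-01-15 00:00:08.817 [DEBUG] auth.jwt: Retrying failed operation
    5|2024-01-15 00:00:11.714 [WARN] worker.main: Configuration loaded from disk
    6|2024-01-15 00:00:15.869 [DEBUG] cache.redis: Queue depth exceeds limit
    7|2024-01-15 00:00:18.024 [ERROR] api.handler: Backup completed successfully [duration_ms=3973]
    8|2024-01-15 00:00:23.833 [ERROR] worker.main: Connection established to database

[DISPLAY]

[data.csv]│ server.log                                                   
─────────────────────────────────────────────────────────────────────────
score,id,name                                                            
26.93,1,Frank King                                                       
30.26,2,Ivy Taylor                                                       
29.98,3,Hank Smith                                                       
64.56,4,Alice Wilson                                                     
79.69,5,Eve King                                                         
87.62,6,Dave Davis                                                       
74.59,7,Dave Wilson                                                      
                                                                         
                                                                         
                                                                         
                                                                         
                                                                         
                                                                         
                                                                         
                                                                         
                                                                         
                                                                         
                                                                         
                                                                         
                                                                         
                                                                         
                                                                         


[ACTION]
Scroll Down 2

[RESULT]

[data.csv]│ server.log                                                   
─────────────────────────────────────────────────────────────────────────
30.26,2,Ivy Taylor                                                       
29.98,3,Hank Smith                                                       
64.56,4,Alice Wilson                                                     
79.69,5,Eve King                                                         
87.62,6,Dave Davis                                                       
74.59,7,Dave Wilson                                                      
                                                                         
                                                                         
                                                                         
                                                                         
                                                                         
                                                                         
                                                                         
                                                                         
                                                                         
                                                                         
                                                                         
                                                                         
                                                                         
                                                                         
                                                                         
                                                                         
                                                                         


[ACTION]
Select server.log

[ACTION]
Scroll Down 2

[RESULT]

 data.csv │[server.log]                                                  
─────────────────────────────────────────────────────────────────────────
2024-01-15 00:00:04.704 [WARN] worker.main: Garbage collection triggered 
2024-01-15 00:00:08.817 [DEBUG] auth.jwt: Retrying failed operation      
2024-01-15 00:00:11.714 [WARN] worker.main: Configuration loaded from dis
2024-01-15 00:00:15.869 [DEBUG] cache.redis: Queue depth exceeds limit   
2024-01-15 00:00:18.024 [ERROR] api.handler: Backup completed successfull
2024-01-15 00:00:23.833 [ERROR] worker.main: Connection established to da
                                                                         
                                                                         
                                                                         
                                                                         
                                                                         
                                                                         
                                                                         
                                                                         
                                                                         
                                                                         
                                                                         
                                                                         
                                                                         
                                                                         
                                                                         
                                                                         
                                                                         


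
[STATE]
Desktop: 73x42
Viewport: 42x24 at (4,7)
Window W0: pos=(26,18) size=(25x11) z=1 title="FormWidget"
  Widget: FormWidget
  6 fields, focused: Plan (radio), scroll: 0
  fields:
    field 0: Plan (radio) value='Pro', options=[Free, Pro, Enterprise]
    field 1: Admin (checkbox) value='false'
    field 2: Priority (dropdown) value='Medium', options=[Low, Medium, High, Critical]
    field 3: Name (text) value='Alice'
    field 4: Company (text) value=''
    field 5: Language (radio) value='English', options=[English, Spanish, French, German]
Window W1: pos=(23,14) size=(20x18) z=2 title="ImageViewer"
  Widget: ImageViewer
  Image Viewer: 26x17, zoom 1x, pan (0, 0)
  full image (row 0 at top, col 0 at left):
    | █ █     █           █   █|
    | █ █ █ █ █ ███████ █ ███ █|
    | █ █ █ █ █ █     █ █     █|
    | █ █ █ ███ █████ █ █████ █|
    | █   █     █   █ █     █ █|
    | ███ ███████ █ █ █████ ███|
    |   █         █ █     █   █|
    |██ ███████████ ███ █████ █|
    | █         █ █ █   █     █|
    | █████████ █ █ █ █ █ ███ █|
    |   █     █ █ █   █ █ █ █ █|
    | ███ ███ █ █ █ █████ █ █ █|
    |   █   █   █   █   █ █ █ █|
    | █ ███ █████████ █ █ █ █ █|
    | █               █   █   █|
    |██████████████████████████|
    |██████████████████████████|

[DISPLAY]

                                          
                                          
                                          
                                          
                                          
                                          
                                          
                   ┏━━━━━━━━━━━━━━━━━━┓   
                   ┃ ImageViewer      ┃   
                   ┠──────────────────┨   
                   ┃ █ █     █        ┃   
                   ┃ █ █ █ █ █ ███████┃━━━
                   ┃ █ █ █ █ █ █     █┃   
                   ┃ █ █ █ ███ █████ █┃───
                   ┃ █   █     █   █ █┃) F
                   ┃ ███ ███████ █ █ █┃]  
                   ┃   █         █ █  ┃edi
                   ┃██ ███████████ ███┃lic
                   ┃ █         █ █ █  ┃   
                   ┃ █████████ █ █ █ █┃) E
                   ┃   █     █ █ █   █┃   
                   ┃ ███ ███ █ █ █ ███┃━━━
                   ┃   █   █   █   █  ┃   
                   ┃ █ ███ █████████ █┃   


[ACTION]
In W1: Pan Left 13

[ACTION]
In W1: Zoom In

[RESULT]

                                          
                                          
                                          
                                          
                                          
                                          
                                          
                   ┏━━━━━━━━━━━━━━━━━━┓   
                   ┃ ImageViewer      ┃   
                   ┠──────────────────┨   
                   ┃  ██  ██          ┃   
                   ┃  ██  ██          ┃━━━
                   ┃  ██  ██  ██  ██  ┃   
                   ┃  ██  ██  ██  ██  ┃───
                   ┃  ██  ██  ██  ██  ┃) F
                   ┃  ██  ██  ██  ██  ┃]  
                   ┃  ██  ██  ██  ████┃edi
                   ┃  ██  ██  ██  ████┃lic
                   ┃  ██      ██      ┃   
                   ┃  ██      ██      ┃) E
                   ┃  ██████  ████████┃   
                   ┃  ██████  ████████┃━━━
                   ┃      ██          ┃   
                   ┃      ██          ┃   


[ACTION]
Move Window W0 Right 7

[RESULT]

                                          
                                          
                                          
                                          
                                          
                                          
                                          
                   ┏━━━━━━━━━━━━━━━━━━┓   
                   ┃ ImageViewer      ┃   
                   ┠──────────────────┨   
                   ┃  ██  ██          ┃   
                   ┃  ██  ██          ┃━━━
                   ┃  ██  ██  ██  ██  ┃et 
                   ┃  ██  ██  ██  ██  ┃───
                   ┃  ██  ██  ██  ██  ┃   
                   ┃  ██  ██  ██  ██  ┃   
                   ┃  ██  ██  ██  ████┃y: 
                   ┃  ██  ██  ██  ████┃   
                   ┃  ██      ██      ┃:  
                   ┃  ██      ██      ┃e: 
                   ┃  ██████  ████████┃   
                   ┃  ██████  ████████┃━━━
                   ┃      ██          ┃   
                   ┃      ██          ┃   


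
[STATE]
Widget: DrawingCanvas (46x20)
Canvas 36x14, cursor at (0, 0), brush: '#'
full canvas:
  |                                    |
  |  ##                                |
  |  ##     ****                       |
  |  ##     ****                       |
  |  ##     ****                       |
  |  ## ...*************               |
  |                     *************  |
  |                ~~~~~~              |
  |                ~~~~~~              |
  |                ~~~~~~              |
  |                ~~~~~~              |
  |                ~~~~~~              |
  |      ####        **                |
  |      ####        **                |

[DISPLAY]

+                                             
  ##                                          
  ##     ****                                 
  ##     ****                                 
  ##     ****                                 
  ## ...*************                         
                     *************            
                ~~~~~~                        
                ~~~~~~                        
                ~~~~~~                        
                ~~~~~~                        
                ~~~~~~                        
      ####        **                          
      ####        **                          
                                              
                                              
                                              
                                              
                                              
                                              


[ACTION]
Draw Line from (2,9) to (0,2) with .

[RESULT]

+ ..                                          
  ##....                                      
  ##    ..***                                 
  ##     ****                                 
  ##     ****                                 
  ## ...*************                         
                     *************            
                ~~~~~~                        
                ~~~~~~                        
                ~~~~~~                        
                ~~~~~~                        
                ~~~~~~                        
      ####        **                          
      ####        **                          
                                              
                                              
                                              
                                              
                                              
                                              


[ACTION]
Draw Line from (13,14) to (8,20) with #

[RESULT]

+ ..                                          
  ##....                                      
  ##    ..***                                 
  ##     ****                                 
  ##     ****                                 
  ## ...*************                         
                     *************            
                ~~~~~~                        
                ~~~~#~                        
                ~~~#~~                        
                ~~#~~~                        
                ##~~~~                        
      ####     #  **                          
      ####    #   **                          
                                              
                                              
                                              
                                              
                                              
                                              


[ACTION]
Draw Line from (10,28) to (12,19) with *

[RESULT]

+ ..                                          
  ##....                                      
  ##    ..***                                 
  ##     ****                                 
  ##     ****                                 
  ## ...*************                         
                     *************            
                ~~~~~~                        
                ~~~~#~                        
                ~~~#~~                        
                ~~#~~~    ***                 
                ##~~~~****                    
      ####     #  ****                        
      ####    #   **                          
                                              
                                              
                                              
                                              
                                              
                                              
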